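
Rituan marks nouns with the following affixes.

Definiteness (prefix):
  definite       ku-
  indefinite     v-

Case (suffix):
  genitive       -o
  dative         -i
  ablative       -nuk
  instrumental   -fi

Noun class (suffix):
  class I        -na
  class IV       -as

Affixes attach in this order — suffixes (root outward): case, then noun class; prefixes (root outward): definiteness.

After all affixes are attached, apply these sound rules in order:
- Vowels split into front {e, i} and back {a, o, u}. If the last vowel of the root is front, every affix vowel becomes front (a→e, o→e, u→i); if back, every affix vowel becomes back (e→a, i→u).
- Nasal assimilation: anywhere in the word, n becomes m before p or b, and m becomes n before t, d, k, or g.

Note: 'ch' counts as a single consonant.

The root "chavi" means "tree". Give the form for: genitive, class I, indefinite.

vchaviene

Attach case genitive -o → chavio.
Attach noun class class I -na → chaviona.
Attach definiteness indefinite v- → vchaviona.
Apply vowel harmony: vchaviona → vchaviene.
Nasal assimilation: no change.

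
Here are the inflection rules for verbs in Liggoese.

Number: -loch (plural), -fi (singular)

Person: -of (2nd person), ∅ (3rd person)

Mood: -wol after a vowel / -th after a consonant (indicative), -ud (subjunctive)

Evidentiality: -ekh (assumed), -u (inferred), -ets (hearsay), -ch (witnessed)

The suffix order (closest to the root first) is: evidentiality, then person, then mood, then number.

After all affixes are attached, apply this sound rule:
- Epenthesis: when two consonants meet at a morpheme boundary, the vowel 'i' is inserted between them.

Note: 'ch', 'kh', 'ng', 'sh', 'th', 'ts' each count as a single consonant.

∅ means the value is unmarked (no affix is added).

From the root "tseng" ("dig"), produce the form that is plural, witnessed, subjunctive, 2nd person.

tsengichofudiloch

Attach evidentiality witnessed -ch → tsengch.
Attach person 2nd person -of → tsengchof.
Attach mood subjunctive -ud → tsengchofud.
Attach number plural -loch → tsengchofudloch.
Apply epenthesis: tsengchofudloch → tsengichofudiloch.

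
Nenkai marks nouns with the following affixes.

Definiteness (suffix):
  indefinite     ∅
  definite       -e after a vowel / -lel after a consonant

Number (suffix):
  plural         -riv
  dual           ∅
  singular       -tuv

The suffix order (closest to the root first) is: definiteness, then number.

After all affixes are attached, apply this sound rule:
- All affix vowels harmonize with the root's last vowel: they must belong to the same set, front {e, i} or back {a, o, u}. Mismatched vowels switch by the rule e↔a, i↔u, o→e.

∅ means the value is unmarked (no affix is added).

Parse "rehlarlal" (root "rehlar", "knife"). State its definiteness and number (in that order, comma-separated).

Segment: rehlar-lel.
definiteness: -e/lel → definite.
number: ∅ → dual.

definite, dual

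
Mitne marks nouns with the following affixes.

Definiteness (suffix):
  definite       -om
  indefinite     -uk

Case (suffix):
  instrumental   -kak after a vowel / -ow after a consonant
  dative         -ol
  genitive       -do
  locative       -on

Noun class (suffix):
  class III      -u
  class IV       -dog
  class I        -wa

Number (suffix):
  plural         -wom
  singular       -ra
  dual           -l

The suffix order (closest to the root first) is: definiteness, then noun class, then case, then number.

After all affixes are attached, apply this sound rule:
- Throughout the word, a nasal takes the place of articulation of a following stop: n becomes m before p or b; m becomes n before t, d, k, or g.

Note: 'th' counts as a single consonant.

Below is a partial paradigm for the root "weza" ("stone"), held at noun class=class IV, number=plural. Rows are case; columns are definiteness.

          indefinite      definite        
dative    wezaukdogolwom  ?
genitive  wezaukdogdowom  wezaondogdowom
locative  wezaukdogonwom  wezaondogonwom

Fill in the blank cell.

Attach definiteness definite -om → wezaom.
Attach noun class class IV -dog → wezaomdog.
Attach case dative -ol → wezaomdogol.
Attach number plural -wom → wezaomdogolwom.
Apply nasal assimilation: wezaomdogolwom → wezaondogolwom.

wezaondogolwom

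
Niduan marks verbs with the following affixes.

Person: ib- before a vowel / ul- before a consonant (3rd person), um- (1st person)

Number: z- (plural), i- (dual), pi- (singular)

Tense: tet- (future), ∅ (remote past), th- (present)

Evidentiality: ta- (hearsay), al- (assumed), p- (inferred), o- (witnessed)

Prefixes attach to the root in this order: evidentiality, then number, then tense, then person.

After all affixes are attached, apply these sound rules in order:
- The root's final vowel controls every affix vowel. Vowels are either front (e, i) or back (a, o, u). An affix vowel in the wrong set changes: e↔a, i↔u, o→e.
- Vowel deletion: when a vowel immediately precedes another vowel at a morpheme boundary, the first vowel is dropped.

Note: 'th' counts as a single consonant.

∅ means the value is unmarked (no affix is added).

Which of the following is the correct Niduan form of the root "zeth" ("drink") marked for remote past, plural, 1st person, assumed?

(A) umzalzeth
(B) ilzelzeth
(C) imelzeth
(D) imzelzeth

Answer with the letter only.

Attach evidentiality assumed al- → alzeth.
Attach number plural z- → zalzeth.
tense = remote past: zero marking, form stays zalzeth.
Attach person 1st person um- → umzalzeth.
Apply vowel harmony: umzalzeth → imzelzeth.
Vowel deletion: no change.
So the correct form is imzelzeth, option (D).
(C) imelzeth is wrong: it uses dual instead of plural for number.
(B) ilzelzeth is wrong: it uses 3rd person instead of 1st person for person.
(A) umzalzeth is wrong: it fails to apply the sound rule(s).

D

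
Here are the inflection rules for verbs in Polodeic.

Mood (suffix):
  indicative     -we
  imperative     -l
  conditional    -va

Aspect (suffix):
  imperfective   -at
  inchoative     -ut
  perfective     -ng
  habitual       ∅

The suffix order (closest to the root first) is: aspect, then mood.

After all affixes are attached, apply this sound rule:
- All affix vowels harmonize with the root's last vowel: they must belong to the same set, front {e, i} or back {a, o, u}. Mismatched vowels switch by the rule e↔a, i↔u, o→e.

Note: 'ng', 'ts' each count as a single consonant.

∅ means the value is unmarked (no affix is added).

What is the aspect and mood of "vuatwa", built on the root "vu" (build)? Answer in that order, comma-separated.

imperfective, indicative

Segment: vu-at-we.
aspect: -at → imperfective.
mood: -we → indicative.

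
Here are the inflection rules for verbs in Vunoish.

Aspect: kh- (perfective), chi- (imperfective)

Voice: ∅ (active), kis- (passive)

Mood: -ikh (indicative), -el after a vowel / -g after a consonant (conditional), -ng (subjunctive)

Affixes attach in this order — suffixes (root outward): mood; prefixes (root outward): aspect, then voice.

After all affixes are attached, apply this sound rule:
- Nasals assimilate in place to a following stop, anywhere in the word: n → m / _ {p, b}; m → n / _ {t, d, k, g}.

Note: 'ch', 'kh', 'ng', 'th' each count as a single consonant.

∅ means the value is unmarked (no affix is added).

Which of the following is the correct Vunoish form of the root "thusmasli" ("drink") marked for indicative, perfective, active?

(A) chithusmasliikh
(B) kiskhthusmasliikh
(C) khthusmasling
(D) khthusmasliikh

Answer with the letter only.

Attach mood indicative -ikh → thusmasliikh.
Attach aspect perfective kh- → khthusmasliikh.
voice = active: zero marking, form stays khthusmasliikh.
Nasal assimilation: no change.
So the correct form is khthusmasliikh, option (D).
(C) khthusmasling is wrong: it uses subjunctive instead of indicative for mood.
(A) chithusmasliikh is wrong: it uses imperfective instead of perfective for aspect.
(B) kiskhthusmasliikh is wrong: it uses passive instead of active for voice.

D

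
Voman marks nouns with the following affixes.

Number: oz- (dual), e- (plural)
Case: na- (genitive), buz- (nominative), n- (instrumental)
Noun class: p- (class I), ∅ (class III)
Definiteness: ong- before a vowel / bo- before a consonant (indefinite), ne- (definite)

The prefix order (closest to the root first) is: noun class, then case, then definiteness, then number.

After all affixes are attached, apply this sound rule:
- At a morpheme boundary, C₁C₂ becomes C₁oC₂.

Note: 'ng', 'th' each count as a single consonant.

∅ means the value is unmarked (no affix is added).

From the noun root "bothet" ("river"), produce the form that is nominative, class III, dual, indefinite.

noun class = class III: zero marking, form stays bothet.
Attach case nominative buz- → buzbothet.
Attach definiteness indefinite bo- (before consonant 'b') → bobuzbothet.
Attach number dual oz- → ozbobuzbothet.
Apply epenthesis: ozbobuzbothet → ozobobuzobothet.

ozobobuzobothet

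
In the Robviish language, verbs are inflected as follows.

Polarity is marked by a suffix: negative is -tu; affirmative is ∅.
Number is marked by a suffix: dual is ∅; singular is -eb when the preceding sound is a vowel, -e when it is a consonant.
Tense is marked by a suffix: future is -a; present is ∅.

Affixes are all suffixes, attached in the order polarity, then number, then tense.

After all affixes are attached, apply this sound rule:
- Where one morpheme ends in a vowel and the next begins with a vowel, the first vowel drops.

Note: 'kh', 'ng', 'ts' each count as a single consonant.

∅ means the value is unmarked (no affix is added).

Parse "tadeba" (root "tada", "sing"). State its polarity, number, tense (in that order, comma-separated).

affirmative, singular, future

Segment: tada-eb-a.
polarity: ∅ → affirmative.
number: -eb/e → singular.
tense: -a → future.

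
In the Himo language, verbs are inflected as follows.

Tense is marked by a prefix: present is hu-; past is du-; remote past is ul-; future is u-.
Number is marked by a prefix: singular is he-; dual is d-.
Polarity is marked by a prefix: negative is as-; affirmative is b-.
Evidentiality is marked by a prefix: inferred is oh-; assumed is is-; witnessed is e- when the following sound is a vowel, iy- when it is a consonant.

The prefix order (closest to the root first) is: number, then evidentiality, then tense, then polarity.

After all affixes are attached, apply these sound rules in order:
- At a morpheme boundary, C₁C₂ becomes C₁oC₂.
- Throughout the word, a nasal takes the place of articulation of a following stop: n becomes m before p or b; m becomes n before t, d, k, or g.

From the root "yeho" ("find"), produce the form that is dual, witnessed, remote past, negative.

Attach number dual d- → dyeho.
Attach evidentiality witnessed iy- (before consonant 'd') → iydyeho.
Attach tense remote past ul- → uliydyeho.
Attach polarity negative as- → asuliydyeho.
Apply epenthesis: asuliydyeho → asuliyodoyeho.
Nasal assimilation: no change.

asuliyodoyeho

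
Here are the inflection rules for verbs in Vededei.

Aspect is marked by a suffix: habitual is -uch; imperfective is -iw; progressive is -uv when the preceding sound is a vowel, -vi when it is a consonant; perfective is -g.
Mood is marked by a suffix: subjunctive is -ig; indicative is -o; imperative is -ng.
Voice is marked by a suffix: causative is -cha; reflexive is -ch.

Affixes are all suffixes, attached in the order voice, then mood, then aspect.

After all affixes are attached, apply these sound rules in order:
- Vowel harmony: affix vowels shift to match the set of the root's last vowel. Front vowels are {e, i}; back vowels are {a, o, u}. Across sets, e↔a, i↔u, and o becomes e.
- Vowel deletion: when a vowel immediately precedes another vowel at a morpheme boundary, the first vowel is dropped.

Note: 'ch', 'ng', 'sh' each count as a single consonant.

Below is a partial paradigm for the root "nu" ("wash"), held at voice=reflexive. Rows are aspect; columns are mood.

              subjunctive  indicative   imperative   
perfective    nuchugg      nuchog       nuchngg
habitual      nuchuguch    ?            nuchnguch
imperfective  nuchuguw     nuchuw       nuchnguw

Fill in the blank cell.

Attach voice reflexive -ch → nuch.
Attach mood indicative -o → nucho.
Attach aspect habitual -uch → nuchouch.
Vowel harmony: no change.
Apply vowel deletion: nuchouch → nuchuch.

nuchuch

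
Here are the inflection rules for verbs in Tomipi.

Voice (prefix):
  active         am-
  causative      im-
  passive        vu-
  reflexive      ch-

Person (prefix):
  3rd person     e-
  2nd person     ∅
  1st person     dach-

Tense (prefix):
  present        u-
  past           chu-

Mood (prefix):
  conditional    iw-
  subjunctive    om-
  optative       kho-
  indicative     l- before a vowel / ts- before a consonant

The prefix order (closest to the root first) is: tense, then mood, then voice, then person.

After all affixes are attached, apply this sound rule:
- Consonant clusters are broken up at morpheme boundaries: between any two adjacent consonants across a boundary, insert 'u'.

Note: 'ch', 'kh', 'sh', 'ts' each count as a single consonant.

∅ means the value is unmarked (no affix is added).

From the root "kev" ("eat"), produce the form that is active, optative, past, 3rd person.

Attach tense past chu- → chukev.
Attach mood optative kho- → khochukev.
Attach voice active am- → amkhochukev.
Attach person 3rd person e- → eamkhochukev.
Apply epenthesis: eamkhochukev → eamukhochukev.

eamukhochukev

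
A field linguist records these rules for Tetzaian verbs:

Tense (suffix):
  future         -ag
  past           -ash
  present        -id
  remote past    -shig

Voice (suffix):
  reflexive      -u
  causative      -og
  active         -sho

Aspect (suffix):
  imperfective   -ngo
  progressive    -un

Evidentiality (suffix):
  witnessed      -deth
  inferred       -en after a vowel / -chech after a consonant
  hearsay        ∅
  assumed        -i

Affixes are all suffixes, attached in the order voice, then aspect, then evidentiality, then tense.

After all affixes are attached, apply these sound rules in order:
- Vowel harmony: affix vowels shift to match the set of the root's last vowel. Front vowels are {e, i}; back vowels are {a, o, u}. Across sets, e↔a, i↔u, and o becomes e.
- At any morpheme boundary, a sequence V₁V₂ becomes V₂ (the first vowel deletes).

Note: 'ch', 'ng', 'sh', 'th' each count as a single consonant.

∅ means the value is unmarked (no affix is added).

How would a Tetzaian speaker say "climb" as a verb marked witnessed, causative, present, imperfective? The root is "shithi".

Attach voice causative -og → shithiog.
Attach aspect imperfective -ngo → shithiogngo.
Attach evidentiality witnessed -deth → shithiogngodeth.
Attach tense present -id → shithiogngodethid.
Apply vowel harmony: shithiogngodethid → shithiegngedethid.
Apply vowel deletion: shithiegngedethid → shithegngedethid.

shithegngedethid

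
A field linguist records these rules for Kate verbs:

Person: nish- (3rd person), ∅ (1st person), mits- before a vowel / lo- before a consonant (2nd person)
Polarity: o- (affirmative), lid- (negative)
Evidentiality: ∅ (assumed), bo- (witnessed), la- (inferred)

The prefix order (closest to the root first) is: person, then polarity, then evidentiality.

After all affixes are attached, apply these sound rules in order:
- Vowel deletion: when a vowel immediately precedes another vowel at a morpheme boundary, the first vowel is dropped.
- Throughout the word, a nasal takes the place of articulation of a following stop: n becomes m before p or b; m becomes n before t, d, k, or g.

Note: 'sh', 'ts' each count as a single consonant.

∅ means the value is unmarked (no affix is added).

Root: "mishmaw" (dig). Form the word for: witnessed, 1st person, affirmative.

bomishmaw

person = 1st person: zero marking, form stays mishmaw.
Attach polarity affirmative o- → omishmaw.
Attach evidentiality witnessed bo- → boomishmaw.
Apply vowel deletion: boomishmaw → bomishmaw.
Nasal assimilation: no change.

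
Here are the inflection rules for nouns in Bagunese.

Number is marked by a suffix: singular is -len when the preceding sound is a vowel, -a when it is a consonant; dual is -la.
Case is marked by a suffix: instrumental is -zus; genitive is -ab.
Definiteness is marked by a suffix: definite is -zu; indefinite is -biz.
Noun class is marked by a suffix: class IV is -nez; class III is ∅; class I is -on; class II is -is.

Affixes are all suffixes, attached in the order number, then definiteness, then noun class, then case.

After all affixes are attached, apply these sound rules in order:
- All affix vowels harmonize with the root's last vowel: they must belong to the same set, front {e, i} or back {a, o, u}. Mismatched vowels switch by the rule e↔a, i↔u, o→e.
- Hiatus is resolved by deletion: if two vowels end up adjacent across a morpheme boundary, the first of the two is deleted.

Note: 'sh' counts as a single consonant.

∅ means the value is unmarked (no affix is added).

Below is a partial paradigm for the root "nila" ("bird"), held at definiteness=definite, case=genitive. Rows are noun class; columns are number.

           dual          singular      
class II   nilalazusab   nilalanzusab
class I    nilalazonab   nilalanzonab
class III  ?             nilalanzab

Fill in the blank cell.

Attach number dual -la → nilala.
Attach definiteness definite -zu → nilalazu.
noun class = class III: zero marking, form stays nilalazu.
Attach case genitive -ab → nilalazuab.
Vowel harmony: no change.
Apply vowel deletion: nilalazuab → nilalazab.

nilalazab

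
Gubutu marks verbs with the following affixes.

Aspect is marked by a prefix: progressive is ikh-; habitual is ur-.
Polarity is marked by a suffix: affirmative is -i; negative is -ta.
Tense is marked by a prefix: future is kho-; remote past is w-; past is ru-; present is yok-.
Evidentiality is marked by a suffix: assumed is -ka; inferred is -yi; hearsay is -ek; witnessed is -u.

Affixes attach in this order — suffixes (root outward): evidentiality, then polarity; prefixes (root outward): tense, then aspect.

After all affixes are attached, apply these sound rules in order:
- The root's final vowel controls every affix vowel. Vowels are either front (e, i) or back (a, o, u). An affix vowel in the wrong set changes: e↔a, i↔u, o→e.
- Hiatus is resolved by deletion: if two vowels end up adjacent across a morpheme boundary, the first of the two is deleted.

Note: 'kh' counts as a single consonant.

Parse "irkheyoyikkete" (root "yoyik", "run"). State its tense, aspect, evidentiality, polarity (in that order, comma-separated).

future, habitual, assumed, negative

Segment: ur-kho-yoyik-ka-ta.
tense: kho- → future.
aspect: ur- → habitual.
evidentiality: -ka → assumed.
polarity: -ta → negative.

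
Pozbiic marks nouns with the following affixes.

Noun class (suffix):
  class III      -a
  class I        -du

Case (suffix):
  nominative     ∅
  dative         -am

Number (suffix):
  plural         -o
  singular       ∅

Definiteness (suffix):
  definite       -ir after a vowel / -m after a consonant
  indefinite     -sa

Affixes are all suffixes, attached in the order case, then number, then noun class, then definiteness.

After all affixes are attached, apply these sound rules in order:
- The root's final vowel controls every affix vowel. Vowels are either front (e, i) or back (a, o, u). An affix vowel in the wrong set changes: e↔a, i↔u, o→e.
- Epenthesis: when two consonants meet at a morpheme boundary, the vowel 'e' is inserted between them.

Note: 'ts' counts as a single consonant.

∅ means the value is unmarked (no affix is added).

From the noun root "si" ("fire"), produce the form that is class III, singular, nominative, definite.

case = nominative: zero marking, form stays si.
number = singular: zero marking, form stays si.
Attach noun class class III -a → sia.
Attach definiteness definite -ir (after vowel 'a') → siair.
Apply vowel harmony: siair → sieir.
Epenthesis: no change.

sieir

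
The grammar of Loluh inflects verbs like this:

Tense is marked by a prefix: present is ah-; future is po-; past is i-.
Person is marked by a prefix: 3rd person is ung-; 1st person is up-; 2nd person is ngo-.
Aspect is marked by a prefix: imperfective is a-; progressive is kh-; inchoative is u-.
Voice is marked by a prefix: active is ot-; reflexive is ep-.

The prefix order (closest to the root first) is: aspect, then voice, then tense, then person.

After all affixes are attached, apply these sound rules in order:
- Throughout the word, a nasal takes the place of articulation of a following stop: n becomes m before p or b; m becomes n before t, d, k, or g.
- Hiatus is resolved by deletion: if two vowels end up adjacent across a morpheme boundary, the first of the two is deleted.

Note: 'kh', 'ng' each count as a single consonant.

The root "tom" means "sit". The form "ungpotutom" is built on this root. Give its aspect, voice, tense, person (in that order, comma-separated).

inchoative, active, future, 3rd person

Segment: ung-po-ot-u-tom.
aspect: u- → inchoative.
voice: ot- → active.
tense: po- → future.
person: ung- → 3rd person.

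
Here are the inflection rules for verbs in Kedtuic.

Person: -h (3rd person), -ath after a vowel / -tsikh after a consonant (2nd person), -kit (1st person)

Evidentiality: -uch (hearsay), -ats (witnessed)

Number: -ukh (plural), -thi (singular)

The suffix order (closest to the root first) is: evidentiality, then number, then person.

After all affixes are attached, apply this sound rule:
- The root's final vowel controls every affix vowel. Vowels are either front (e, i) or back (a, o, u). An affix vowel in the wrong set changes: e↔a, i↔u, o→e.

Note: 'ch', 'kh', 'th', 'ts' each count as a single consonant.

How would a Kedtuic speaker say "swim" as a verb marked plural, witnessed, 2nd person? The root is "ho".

Attach evidentiality witnessed -ats → hoats.
Attach number plural -ukh → hoatsukh.
Attach person 2nd person -tsikh (after consonant 'kh') → hoatsukhtsikh.
Apply vowel harmony: hoatsukhtsikh → hoatsukhtsukh.

hoatsukhtsukh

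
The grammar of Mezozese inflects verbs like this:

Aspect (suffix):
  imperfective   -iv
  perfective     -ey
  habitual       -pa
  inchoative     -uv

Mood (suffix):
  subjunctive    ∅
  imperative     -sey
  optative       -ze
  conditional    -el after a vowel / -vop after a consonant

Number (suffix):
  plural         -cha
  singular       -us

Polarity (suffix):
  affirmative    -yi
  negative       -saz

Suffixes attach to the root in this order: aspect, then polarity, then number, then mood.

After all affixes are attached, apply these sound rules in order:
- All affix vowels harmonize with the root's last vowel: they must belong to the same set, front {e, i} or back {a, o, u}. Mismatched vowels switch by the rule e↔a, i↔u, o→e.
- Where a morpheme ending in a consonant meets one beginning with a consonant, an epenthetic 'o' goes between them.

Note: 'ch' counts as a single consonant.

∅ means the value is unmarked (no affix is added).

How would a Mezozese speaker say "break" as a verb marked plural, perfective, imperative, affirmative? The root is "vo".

Attach aspect perfective -ey → voey.
Attach polarity affirmative -yi → voeyyi.
Attach number plural -cha → voeyyicha.
Attach mood imperative -sey → voeyyichasey.
Apply vowel harmony: voeyyichasey → voayyuchasay.
Apply epenthesis: voayyuchasay → voayoyuchasay.

voayoyuchasay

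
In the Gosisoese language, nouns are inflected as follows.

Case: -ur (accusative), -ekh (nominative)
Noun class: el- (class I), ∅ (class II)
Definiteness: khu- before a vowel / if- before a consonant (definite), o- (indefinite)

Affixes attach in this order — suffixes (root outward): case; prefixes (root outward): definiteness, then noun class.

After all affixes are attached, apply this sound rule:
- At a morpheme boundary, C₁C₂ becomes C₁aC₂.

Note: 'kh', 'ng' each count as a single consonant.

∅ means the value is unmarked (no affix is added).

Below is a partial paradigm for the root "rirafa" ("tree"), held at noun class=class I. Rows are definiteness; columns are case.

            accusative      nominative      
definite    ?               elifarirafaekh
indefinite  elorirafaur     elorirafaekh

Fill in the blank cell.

Attach definiteness definite if- (before consonant 'r') → ifrirafa.
Attach noun class class I el- → elifrirafa.
Attach case accusative -ur → elifrirafaur.
Apply epenthesis: elifrirafaur → elifarirafaur.

elifarirafaur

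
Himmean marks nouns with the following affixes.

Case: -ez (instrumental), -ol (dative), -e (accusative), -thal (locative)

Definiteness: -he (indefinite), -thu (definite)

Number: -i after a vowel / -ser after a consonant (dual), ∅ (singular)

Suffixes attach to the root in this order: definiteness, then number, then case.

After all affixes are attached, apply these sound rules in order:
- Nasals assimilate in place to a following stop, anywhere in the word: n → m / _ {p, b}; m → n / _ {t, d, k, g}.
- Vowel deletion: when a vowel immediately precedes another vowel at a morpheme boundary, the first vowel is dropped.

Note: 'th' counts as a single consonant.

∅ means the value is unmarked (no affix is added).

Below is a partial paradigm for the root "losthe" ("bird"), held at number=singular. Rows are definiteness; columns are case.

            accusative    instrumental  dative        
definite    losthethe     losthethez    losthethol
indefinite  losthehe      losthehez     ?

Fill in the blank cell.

Attach definiteness indefinite -he → losthehe.
number = singular: zero marking, form stays losthehe.
Attach case dative -ol → lostheheol.
Nasal assimilation: no change.
Apply vowel deletion: lostheheol → losthehol.

losthehol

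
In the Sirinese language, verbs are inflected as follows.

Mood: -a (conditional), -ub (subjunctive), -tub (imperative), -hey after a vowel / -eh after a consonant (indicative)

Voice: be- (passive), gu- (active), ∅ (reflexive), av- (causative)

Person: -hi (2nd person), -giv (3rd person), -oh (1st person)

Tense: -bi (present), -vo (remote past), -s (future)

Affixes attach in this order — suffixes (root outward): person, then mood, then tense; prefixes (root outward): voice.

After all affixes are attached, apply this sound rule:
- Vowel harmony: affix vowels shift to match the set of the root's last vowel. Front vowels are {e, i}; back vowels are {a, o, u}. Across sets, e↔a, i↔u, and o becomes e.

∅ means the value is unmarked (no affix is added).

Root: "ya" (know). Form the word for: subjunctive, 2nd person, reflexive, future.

yahuubs

Attach person 2nd person -hi → yahi.
Attach mood subjunctive -ub → yahiub.
voice = reflexive: zero marking, form stays yahiub.
Attach tense future -s → yahiubs.
Apply vowel harmony: yahiubs → yahuubs.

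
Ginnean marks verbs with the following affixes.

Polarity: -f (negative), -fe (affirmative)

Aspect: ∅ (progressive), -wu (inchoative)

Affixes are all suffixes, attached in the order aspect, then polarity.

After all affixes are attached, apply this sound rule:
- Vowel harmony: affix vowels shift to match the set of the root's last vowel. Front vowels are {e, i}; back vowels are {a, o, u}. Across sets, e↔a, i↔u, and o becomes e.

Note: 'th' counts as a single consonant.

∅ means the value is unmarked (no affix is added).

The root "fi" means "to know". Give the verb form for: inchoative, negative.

Attach aspect inchoative -wu → fiwu.
Attach polarity negative -f → fiwuf.
Apply vowel harmony: fiwuf → fiwif.

fiwif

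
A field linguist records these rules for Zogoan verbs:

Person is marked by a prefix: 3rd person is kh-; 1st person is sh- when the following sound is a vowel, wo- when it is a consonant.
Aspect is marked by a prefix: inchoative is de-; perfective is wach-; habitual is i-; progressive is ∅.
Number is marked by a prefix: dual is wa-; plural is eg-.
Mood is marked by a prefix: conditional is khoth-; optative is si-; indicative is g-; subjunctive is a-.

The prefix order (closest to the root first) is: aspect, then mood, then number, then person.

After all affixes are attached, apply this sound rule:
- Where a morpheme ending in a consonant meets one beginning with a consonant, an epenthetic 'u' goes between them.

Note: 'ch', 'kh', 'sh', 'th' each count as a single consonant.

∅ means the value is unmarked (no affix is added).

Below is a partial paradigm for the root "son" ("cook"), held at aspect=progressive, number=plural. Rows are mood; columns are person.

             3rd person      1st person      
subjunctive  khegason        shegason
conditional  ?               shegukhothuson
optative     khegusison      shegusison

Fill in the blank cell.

khegukhothuson

aspect = progressive: zero marking, form stays son.
Attach mood conditional khoth- → khothson.
Attach number plural eg- → egkhothson.
Attach person 3rd person kh- → khegkhothson.
Apply epenthesis: khegkhothson → khegukhothuson.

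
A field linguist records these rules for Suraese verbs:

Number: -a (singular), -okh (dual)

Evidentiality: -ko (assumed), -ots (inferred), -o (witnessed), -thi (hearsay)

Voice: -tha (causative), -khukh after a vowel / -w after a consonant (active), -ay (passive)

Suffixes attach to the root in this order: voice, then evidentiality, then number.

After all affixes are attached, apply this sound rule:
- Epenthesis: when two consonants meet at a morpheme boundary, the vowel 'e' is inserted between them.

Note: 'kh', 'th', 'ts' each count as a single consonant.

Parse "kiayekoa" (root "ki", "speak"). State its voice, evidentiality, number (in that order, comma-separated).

Segment: ki-ay-ko-a.
voice: -ay → passive.
evidentiality: -ko → assumed.
number: -a → singular.

passive, assumed, singular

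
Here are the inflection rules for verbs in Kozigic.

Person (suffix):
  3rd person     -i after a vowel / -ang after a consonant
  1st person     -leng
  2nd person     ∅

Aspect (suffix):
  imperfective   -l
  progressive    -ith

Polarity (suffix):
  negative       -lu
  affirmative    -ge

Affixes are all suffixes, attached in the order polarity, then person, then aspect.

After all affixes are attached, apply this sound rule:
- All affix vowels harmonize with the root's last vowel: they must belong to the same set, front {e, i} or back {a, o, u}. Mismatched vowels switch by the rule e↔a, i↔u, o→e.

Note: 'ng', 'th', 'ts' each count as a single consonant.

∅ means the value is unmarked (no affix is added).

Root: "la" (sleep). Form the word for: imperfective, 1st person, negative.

lalulangl

Attach polarity negative -lu → lalu.
Attach person 1st person -leng → laluleng.
Attach aspect imperfective -l → lalulengl.
Apply vowel harmony: lalulengl → lalulangl.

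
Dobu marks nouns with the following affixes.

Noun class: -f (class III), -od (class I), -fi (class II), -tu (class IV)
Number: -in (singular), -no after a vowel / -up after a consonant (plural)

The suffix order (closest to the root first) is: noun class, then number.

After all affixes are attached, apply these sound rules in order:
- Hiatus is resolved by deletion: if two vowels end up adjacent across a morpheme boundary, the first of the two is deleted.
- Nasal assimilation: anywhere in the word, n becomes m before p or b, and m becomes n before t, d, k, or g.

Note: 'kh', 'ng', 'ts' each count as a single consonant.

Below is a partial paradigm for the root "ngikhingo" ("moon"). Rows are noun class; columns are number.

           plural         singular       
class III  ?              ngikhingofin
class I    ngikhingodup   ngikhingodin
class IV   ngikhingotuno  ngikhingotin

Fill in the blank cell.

Attach noun class class III -f → ngikhingof.
Attach number plural -up (after consonant 'f') → ngikhingofup.
Vowel deletion: no change.
Nasal assimilation: no change.

ngikhingofup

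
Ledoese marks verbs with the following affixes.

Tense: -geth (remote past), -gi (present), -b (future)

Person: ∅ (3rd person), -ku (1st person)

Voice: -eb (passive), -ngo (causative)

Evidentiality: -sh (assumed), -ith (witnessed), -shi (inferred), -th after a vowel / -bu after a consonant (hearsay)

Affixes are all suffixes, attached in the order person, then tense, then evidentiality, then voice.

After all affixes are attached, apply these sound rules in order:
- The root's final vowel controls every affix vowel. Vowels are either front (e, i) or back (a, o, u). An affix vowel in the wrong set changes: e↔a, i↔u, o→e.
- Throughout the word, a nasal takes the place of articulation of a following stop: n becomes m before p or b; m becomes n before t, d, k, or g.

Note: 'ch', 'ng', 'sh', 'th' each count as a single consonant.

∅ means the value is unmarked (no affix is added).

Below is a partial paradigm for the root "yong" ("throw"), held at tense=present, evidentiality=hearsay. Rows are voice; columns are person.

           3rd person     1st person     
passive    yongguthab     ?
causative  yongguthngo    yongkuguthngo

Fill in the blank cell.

yongkuguthab

Attach person 1st person -ku → yongku.
Attach tense present -gi → yongkugi.
Attach evidentiality hearsay -th (after vowel 'i') → yongkugith.
Attach voice passive -eb → yongkugitheb.
Apply vowel harmony: yongkugitheb → yongkuguthab.
Nasal assimilation: no change.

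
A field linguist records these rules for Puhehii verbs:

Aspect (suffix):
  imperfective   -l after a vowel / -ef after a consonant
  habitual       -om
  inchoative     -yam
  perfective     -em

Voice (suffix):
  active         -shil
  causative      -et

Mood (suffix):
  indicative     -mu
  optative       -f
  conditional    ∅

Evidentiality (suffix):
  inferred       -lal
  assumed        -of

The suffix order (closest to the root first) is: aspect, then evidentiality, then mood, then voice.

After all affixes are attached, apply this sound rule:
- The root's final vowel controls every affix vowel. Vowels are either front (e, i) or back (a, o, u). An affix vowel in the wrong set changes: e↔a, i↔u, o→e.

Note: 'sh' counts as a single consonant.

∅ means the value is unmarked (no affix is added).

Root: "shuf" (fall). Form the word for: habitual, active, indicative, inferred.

shufomlalmushul

Attach aspect habitual -om → shufom.
Attach evidentiality inferred -lal → shufomlal.
Attach mood indicative -mu → shufomlalmu.
Attach voice active -shil → shufomlalmushil.
Apply vowel harmony: shufomlalmushil → shufomlalmushul.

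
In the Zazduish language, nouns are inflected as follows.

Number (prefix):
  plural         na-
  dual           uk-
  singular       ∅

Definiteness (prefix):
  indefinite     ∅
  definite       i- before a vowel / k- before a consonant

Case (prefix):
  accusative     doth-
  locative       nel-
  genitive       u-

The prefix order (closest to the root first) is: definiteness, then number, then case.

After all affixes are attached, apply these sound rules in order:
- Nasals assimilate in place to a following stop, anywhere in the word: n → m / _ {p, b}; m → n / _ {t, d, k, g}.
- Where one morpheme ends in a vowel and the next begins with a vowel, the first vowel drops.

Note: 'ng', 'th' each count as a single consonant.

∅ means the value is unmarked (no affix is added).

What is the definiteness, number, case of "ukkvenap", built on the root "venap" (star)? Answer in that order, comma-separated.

Segment: u-uk-k-venap.
definiteness: i/k- → definite.
number: uk- → dual.
case: u- → genitive.

definite, dual, genitive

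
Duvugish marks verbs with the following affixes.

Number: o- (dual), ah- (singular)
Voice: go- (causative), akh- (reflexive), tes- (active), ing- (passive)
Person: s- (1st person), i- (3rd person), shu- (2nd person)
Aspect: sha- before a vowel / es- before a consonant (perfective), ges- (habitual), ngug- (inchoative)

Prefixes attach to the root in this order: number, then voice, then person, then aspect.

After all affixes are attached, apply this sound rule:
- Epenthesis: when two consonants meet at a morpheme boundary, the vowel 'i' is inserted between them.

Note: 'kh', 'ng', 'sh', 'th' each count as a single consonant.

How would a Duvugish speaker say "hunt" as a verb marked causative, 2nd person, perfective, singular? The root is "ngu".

Attach number singular ah- → ahngu.
Attach voice causative go- → goahngu.
Attach person 2nd person shu- → shugoahngu.
Attach aspect perfective es- (before consonant 'sh') → esshugoahngu.
Apply epenthesis: esshugoahngu → esishugoahingu.

esishugoahingu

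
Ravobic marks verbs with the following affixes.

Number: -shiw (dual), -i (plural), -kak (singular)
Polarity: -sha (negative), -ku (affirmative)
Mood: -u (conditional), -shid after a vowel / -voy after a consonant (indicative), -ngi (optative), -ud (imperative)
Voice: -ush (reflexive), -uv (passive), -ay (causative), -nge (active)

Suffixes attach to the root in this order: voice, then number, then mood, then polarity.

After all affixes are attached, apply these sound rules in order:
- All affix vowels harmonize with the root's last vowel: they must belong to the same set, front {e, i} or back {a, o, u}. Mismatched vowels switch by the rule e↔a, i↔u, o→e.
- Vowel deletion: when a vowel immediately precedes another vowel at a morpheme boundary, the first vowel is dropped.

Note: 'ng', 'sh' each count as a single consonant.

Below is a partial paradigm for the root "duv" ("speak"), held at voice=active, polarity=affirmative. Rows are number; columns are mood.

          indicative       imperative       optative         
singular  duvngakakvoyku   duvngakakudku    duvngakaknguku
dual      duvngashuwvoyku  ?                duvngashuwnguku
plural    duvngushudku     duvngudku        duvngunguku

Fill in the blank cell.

duvngashuwudku

Attach voice active -nge → duvnge.
Attach number dual -shiw → duvngeshiw.
Attach mood imperative -ud → duvngeshiwud.
Attach polarity affirmative -ku → duvngeshiwudku.
Apply vowel harmony: duvngeshiwudku → duvngashuwudku.
Vowel deletion: no change.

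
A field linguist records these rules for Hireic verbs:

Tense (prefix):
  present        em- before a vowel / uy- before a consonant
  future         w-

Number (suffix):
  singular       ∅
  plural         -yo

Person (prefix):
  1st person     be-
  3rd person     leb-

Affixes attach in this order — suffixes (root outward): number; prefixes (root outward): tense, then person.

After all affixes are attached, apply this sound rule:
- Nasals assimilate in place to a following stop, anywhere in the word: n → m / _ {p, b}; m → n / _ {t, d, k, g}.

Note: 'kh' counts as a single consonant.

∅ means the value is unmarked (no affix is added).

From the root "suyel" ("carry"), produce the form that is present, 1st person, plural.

beuysuyelyo

Attach tense present uy- (before consonant 's') → uysuyel.
Attach number plural -yo → uysuyelyo.
Attach person 1st person be- → beuysuyelyo.
Nasal assimilation: no change.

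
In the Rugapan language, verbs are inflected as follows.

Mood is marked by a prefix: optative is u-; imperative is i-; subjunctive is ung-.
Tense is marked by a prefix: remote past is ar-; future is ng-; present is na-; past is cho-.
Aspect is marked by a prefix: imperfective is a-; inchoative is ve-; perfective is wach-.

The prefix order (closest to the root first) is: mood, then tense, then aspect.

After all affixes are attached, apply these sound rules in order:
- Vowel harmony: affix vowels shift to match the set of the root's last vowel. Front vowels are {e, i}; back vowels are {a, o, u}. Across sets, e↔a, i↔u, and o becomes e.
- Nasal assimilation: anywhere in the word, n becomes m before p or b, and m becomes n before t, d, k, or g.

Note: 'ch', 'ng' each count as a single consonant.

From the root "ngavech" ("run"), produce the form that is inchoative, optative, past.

Attach mood optative u- → ungavech.
Attach tense past cho- → choungavech.
Attach aspect inchoative ve- → vechoungavech.
Apply vowel harmony: vechoungavech → vecheingavech.
Nasal assimilation: no change.

vecheingavech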